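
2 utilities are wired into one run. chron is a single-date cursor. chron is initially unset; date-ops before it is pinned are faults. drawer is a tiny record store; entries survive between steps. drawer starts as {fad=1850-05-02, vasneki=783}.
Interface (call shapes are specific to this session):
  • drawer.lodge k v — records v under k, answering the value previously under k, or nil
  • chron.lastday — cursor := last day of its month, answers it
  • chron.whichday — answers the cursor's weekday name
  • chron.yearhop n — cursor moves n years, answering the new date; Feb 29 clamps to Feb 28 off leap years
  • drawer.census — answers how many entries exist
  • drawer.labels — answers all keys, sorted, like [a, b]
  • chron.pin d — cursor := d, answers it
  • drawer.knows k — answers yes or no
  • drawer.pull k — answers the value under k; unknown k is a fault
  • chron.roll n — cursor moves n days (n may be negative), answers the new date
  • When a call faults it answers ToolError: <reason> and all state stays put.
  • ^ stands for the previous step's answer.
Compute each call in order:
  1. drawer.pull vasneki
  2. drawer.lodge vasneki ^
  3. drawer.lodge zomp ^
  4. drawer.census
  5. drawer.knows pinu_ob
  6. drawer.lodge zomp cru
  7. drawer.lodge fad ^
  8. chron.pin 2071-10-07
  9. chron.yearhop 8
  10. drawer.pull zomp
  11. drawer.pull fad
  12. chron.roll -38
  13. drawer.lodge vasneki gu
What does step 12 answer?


Invoking pull with k=vasneki, — result: 783.
I call lodge with k=vasneki, v=^, and get 783.
I call lodge with k=zomp, v=^: nil.
I try census, and get 3.
I run knows with k=pinu_ob, giving no.
I invoke lodge with k=zomp, v=cru, giving 783.
Next I call lodge with k=fad, v=^, → 1850-05-02.
Using pin with d=2071-10-07, giving 2071-10-07.
Now I run yearhop with n=8, — result: 2079-10-07.
I try pull with k=zomp, which returns cru.
Next I call pull with k=fad, which returns 783.
Next I call roll with n=-38, — result: 2079-08-30.
Then lodge with k=vasneki, v=gu, and get 783.

Answer: 2079-08-30


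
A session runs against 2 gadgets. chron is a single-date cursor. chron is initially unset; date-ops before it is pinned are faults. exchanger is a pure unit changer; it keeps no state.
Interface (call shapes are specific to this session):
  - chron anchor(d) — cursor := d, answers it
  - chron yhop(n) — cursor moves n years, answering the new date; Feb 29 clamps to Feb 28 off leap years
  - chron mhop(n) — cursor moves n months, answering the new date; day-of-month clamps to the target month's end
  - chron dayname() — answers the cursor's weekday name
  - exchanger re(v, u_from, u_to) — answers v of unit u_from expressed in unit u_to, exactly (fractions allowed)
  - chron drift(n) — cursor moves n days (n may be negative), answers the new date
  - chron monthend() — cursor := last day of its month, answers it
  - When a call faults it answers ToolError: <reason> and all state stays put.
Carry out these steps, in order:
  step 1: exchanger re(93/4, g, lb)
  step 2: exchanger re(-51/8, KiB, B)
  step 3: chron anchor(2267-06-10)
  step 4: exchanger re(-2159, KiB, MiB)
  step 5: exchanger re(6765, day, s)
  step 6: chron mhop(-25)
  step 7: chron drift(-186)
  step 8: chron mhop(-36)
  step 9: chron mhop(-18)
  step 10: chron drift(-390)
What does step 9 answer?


Answer: 2260-05-05

Derivation:
Then exchanger re passing v→93/4, u_from→g, u_to→lb, and observe 2325000/45359237.
Invoking exchanger re passing v→-51/8, u_from→KiB, u_to→B: -6528.
I run chron anchor passing d→2267-06-10, and observe 2267-06-10.
I run exchanger re passing v→-2159, u_from→KiB, u_to→MiB: -2159/1024.
Now I run exchanger re passing v→6765, u_from→day, u_to→s, and see 584496000.
I invoke chron mhop passing n→-25, and see 2265-05-10.
I call chron drift passing n→-186: 2264-11-05.
Next I call chron mhop passing n→-36: 2261-11-05.
I try chron mhop passing n→-18, and get 2260-05-05.
I try chron drift passing n→-390, and get 2259-04-11.


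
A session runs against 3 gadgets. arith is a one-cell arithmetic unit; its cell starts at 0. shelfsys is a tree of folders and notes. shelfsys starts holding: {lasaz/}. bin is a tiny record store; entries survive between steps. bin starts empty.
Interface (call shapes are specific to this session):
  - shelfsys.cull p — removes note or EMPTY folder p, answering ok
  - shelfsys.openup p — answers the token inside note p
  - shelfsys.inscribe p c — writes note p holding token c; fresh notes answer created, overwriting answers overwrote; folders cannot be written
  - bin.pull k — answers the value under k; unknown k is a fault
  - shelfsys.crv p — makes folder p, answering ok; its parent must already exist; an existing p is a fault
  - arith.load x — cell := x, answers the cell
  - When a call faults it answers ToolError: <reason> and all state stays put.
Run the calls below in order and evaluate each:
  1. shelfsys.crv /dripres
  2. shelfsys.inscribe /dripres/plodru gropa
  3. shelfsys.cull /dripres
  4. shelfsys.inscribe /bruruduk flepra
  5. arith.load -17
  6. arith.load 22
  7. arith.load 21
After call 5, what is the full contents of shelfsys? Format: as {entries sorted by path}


-- 1. shelfsys.crv(p='/dripres') -> ok
-- 2. shelfsys.inscribe(p='/dripres/plodru', c='gropa') -> created
-- 3. shelfsys.cull(p='/dripres') -> ToolError: not empty
-- 4. shelfsys.inscribe(p='/bruruduk', c='flepra') -> created
-- 5. arith.load(x='-17') -> -17
-- 6. arith.load(x='22') -> 22
-- 7. arith.load(x='21') -> 21

Answer: {bruruduk=flepra, dripres/, dripres/plodru=gropa, lasaz/}


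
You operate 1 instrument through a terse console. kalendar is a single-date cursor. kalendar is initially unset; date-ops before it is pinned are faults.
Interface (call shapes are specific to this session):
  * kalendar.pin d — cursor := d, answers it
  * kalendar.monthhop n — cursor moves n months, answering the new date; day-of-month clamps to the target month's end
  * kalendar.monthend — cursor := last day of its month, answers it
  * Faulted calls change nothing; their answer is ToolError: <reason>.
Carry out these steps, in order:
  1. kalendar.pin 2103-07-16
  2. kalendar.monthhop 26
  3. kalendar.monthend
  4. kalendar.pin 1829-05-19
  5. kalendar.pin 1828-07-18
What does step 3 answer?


Answer: 2105-09-30

Derivation:
% 1. kalendar.pin(d: 2103-07-16) == 2103-07-16
% 2. kalendar.monthhop(n: 26) == 2105-09-16
% 3. kalendar.monthend() == 2105-09-30
% 4. kalendar.pin(d: 1829-05-19) == 1829-05-19
% 5. kalendar.pin(d: 1828-07-18) == 1828-07-18


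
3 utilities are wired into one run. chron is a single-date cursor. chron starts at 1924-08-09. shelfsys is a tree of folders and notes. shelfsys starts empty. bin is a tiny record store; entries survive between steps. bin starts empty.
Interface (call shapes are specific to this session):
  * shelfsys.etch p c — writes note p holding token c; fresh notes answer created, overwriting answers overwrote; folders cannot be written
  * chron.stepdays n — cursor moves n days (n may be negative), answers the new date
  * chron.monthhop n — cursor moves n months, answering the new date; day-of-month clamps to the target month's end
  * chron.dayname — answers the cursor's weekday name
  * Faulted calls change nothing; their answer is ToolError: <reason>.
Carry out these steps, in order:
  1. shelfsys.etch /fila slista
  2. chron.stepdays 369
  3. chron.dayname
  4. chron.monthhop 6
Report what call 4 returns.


# shelfsys.etch(p: /fila, c: slista) => created
# chron.stepdays(n: 369) => 1925-08-13
# chron.dayname() => Thursday
# chron.monthhop(n: 6) => 1926-02-13

Answer: 1926-02-13


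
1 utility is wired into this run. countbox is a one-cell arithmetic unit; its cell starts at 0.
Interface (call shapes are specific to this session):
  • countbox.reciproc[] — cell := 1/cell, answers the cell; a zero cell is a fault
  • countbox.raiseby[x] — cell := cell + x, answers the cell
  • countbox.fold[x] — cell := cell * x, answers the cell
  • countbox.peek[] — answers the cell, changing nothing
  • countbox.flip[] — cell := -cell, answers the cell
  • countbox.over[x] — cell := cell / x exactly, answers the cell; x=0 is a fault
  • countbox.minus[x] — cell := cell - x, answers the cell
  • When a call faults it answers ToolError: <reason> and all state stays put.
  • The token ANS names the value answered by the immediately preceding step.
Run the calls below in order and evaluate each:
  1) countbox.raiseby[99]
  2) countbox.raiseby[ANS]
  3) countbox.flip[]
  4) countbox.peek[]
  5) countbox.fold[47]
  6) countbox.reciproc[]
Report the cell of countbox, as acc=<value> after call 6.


Answer: acc=-1/9306

Derivation:
Now I run countbox.raiseby on x='99', and observe 99.
Next I call countbox.raiseby on x='ANS', → 198.
Using countbox.flip(), which returns -198.
I call countbox.peek(), which returns -198.
I call countbox.fold on x='47', → -9306.
Now I run countbox.reciproc, which returns -1/9306.


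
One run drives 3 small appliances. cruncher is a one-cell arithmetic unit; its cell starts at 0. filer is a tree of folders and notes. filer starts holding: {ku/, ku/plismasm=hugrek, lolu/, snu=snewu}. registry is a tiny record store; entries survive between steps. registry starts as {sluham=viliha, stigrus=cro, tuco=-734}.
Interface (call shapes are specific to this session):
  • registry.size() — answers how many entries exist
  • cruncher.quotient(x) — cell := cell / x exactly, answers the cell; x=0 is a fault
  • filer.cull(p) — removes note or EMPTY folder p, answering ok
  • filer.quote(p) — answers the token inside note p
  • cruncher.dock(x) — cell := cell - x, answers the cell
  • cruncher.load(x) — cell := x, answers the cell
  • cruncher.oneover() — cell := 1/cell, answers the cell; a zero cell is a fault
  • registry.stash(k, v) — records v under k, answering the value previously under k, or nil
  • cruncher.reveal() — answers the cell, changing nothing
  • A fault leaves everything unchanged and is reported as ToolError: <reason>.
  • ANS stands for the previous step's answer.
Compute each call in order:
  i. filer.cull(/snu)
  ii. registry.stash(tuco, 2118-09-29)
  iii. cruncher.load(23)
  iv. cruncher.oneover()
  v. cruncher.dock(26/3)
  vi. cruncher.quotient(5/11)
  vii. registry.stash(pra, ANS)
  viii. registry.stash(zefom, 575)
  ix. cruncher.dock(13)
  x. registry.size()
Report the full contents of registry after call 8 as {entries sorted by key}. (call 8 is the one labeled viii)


→ filer.cull(p=/snu)
← ok
→ registry.stash(k=tuco, v=2118-09-29)
← -734
→ cruncher.load(x=23)
← 23
→ cruncher.oneover()
← 1/23
→ cruncher.dock(x=26/3)
← -595/69
→ cruncher.quotient(x=5/11)
← -1309/69
→ registry.stash(k=pra, v=ANS)
← nil
→ registry.stash(k=zefom, v=575)
← nil
→ cruncher.dock(x=13)
← -2206/69
→ registry.size()
← 5

Answer: {pra=-1309/69, sluham=viliha, stigrus=cro, tuco=2118-09-29, zefom=575}


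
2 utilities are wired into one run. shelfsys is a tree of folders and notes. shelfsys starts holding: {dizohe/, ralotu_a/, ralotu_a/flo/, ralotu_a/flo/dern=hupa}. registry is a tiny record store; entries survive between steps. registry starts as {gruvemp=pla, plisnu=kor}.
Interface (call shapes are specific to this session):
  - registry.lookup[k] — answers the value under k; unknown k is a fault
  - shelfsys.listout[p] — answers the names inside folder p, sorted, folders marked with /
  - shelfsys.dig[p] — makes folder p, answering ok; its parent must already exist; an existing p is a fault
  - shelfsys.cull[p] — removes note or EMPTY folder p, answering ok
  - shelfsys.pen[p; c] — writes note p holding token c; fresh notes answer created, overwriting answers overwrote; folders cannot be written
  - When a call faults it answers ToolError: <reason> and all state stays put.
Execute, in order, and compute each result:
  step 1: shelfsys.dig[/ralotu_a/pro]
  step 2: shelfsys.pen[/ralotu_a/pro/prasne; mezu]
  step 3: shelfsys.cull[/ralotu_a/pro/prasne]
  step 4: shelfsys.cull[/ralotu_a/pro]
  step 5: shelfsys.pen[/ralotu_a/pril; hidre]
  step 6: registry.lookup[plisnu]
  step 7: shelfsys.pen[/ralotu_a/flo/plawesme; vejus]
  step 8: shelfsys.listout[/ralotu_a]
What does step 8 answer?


Answer: [flo/, pril]

Derivation:
// dig(p→/ralotu_a/pro) => ok
// pen(p→/ralotu_a/pro/prasne, c→mezu) => created
// cull(p→/ralotu_a/pro/prasne) => ok
// cull(p→/ralotu_a/pro) => ok
// pen(p→/ralotu_a/pril, c→hidre) => created
// lookup(k→plisnu) => kor
// pen(p→/ralotu_a/flo/plawesme, c→vejus) => created
// listout(p→/ralotu_a) => [flo/, pril]


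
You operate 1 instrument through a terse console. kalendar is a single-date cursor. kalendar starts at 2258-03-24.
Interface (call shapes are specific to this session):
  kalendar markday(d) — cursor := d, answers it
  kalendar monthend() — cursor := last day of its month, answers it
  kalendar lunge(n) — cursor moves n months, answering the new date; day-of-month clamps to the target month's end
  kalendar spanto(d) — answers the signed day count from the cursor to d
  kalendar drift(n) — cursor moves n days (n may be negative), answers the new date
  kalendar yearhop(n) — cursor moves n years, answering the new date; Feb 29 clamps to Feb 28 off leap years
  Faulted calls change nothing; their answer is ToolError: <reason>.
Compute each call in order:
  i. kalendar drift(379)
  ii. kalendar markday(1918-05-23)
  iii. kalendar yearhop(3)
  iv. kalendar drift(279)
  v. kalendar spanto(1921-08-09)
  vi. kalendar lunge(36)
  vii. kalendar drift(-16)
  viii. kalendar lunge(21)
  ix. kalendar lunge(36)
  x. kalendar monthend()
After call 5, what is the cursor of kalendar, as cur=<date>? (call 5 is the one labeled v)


;; 1. kalendar drift(n='379') : 2259-04-07
;; 2. kalendar markday(d='1918-05-23') : 1918-05-23
;; 3. kalendar yearhop(n='3') : 1921-05-23
;; 4. kalendar drift(n='279') : 1922-02-26
;; 5. kalendar spanto(d='1921-08-09') : -201
;; 6. kalendar lunge(n='36') : 1925-02-26
;; 7. kalendar drift(n='-16') : 1925-02-10
;; 8. kalendar lunge(n='21') : 1926-11-10
;; 9. kalendar lunge(n='36') : 1929-11-10
;; 10. kalendar monthend() : 1929-11-30

Answer: cur=1922-02-26


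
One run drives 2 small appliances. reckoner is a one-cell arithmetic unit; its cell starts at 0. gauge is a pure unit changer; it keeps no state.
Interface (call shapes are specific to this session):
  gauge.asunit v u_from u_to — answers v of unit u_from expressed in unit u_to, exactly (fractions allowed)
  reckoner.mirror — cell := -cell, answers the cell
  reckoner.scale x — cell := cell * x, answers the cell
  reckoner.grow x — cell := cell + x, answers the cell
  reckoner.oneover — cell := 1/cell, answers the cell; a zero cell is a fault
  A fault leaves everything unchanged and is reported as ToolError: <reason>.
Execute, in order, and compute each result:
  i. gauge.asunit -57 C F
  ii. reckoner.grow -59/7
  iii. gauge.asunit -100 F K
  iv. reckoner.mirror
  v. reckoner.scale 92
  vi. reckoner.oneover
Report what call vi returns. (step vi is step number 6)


Answer: 7/5428

Derivation:
// gauge.asunit(v=-57, u_from=C, u_to=F) : -353/5
// reckoner.grow(x=-59/7) : -59/7
// gauge.asunit(v=-100, u_from=F, u_to=K) : 11989/60
// reckoner.mirror() : 59/7
// reckoner.scale(x=92) : 5428/7
// reckoner.oneover() : 7/5428


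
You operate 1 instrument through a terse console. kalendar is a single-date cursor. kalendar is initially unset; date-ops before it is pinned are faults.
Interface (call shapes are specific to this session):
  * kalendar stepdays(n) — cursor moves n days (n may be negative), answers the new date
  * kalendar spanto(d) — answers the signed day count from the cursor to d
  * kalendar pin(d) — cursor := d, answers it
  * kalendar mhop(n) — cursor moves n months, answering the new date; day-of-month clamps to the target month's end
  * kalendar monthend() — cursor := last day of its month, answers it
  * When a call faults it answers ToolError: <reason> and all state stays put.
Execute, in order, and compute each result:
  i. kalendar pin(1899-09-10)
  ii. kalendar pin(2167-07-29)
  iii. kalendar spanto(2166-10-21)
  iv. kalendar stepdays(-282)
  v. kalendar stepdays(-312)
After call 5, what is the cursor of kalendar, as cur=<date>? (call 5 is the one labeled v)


Answer: cur=2165-12-12

Derivation:
Do: kalendar pin[1899-09-10]
See: 1899-09-10
Do: kalendar pin[2167-07-29]
See: 2167-07-29
Do: kalendar spanto[2166-10-21]
See: -281
Do: kalendar stepdays[-282]
See: 2166-10-20
Do: kalendar stepdays[-312]
See: 2165-12-12


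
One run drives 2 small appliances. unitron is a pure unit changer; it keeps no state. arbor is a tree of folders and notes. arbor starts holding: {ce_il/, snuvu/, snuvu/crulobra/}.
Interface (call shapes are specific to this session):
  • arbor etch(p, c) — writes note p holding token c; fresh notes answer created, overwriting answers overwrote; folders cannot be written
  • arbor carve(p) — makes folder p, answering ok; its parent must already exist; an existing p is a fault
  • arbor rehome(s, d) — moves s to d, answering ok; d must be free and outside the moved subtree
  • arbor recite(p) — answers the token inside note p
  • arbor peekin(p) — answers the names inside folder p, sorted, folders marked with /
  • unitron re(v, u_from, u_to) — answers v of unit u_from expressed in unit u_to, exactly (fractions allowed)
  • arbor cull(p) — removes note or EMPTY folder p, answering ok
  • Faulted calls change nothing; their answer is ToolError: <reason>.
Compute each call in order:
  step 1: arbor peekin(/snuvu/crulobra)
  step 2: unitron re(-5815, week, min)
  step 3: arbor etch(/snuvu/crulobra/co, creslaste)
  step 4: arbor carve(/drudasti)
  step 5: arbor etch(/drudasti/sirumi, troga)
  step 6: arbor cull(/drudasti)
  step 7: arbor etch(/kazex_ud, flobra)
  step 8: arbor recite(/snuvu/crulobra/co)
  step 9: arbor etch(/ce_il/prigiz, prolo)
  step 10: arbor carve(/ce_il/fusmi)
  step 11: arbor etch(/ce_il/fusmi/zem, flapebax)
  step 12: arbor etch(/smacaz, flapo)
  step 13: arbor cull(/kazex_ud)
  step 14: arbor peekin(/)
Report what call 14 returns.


Answer: [ce_il/, drudasti/, smacaz, snuvu/]

Derivation:
;; arbor peekin(p: /snuvu/crulobra) -> []
;; unitron re(v: -5815, u_from: week, u_to: min) -> -58615200
;; arbor etch(p: /snuvu/crulobra/co, c: creslaste) -> created
;; arbor carve(p: /drudasti) -> ok
;; arbor etch(p: /drudasti/sirumi, c: troga) -> created
;; arbor cull(p: /drudasti) -> ToolError: not empty
;; arbor etch(p: /kazex_ud, c: flobra) -> created
;; arbor recite(p: /snuvu/crulobra/co) -> creslaste
;; arbor etch(p: /ce_il/prigiz, c: prolo) -> created
;; arbor carve(p: /ce_il/fusmi) -> ok
;; arbor etch(p: /ce_il/fusmi/zem, c: flapebax) -> created
;; arbor etch(p: /smacaz, c: flapo) -> created
;; arbor cull(p: /kazex_ud) -> ok
;; arbor peekin(p: /) -> [ce_il/, drudasti/, smacaz, snuvu/]


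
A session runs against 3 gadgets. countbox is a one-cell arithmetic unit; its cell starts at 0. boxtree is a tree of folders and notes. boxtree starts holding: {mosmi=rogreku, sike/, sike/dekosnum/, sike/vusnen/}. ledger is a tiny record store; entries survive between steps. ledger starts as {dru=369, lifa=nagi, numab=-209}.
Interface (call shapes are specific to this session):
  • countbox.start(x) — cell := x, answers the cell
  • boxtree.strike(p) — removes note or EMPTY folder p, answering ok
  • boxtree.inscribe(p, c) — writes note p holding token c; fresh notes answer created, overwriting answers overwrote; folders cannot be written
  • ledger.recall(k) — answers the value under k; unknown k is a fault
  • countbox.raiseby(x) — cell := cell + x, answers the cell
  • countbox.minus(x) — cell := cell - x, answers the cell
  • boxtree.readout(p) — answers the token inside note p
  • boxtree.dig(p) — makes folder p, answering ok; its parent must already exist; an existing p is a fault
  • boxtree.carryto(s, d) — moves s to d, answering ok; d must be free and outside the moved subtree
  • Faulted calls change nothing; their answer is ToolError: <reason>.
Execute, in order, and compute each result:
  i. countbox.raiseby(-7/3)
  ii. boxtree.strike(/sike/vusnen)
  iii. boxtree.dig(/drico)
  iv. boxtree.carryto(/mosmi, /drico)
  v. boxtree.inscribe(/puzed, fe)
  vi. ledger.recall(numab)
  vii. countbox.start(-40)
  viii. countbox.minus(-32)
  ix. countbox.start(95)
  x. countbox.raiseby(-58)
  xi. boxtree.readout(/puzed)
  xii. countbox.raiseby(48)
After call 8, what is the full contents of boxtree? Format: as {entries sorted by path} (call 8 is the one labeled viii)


Answer: {drico/, mosmi=rogreku, puzed=fe, sike/, sike/dekosnum/}

Derivation:
I invoke countbox.raiseby(x→-7/3), and get -7/3.
Invoking boxtree.strike(p→/sike/vusnen), which returns ok.
Using boxtree.dig(p→/drico): ok.
Using boxtree.carryto(s→/mosmi, d→/drico): ToolError: exists.
I use boxtree.inscribe(p→/puzed, c→fe), which returns created.
Using ledger.recall(k→numab), → -209.
I invoke countbox.start(x→-40), and see -40.
I run countbox.minus(x→-32), giving -8.
Then countbox.start(x→95), which returns 95.
I call countbox.raiseby(x→-58), and get 37.
Calling boxtree.readout(p→/puzed): fe.
I run countbox.raiseby(x→48), → 85.


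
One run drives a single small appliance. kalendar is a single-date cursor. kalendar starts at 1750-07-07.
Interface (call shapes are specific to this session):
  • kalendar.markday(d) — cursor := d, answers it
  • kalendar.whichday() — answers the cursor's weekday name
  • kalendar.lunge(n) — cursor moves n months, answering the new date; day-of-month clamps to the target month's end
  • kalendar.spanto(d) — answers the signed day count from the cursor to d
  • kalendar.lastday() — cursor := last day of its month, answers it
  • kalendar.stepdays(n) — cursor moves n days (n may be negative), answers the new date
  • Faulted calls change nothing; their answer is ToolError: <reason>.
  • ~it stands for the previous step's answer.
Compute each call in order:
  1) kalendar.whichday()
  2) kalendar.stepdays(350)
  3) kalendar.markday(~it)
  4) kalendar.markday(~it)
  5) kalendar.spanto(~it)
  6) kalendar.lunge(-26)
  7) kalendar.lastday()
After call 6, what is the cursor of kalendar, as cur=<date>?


$ whichday
= Tuesday
$ stepdays 350
= 1751-06-22
$ markday ~it
= 1751-06-22
$ markday ~it
= 1751-06-22
$ spanto ~it
= 0
$ lunge -26
= 1749-04-22
$ lastday
= 1749-04-30

Answer: cur=1749-04-22


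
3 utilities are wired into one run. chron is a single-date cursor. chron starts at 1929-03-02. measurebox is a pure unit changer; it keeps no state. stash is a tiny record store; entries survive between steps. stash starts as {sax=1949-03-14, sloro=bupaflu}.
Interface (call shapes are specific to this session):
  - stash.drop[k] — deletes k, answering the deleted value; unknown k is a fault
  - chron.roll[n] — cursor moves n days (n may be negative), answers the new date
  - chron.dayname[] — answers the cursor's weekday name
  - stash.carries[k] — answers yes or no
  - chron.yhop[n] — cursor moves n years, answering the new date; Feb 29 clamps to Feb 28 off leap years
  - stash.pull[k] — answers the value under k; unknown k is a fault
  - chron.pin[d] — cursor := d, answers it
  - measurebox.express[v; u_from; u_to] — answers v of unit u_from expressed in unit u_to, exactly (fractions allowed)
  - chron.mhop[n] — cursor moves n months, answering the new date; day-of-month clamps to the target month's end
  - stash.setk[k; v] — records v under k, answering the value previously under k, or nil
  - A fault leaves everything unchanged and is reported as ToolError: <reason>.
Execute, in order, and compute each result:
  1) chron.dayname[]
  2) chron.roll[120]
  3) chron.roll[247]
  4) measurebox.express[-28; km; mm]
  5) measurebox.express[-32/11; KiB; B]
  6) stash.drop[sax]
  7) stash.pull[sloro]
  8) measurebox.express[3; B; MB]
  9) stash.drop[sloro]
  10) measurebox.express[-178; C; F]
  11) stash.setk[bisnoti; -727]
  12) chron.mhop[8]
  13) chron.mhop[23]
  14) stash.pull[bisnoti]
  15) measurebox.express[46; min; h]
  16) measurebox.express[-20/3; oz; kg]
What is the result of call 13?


Answer: 1932-10-04

Derivation:
Next I call chron.dayname, and get Saturday.
Next I call chron.roll passing n='120', → 1929-06-30.
Then chron.roll passing n='247', and see 1930-03-04.
Invoking measurebox.express passing v='-28', u_from='km', u_to='mm', giving -28000000.
Using measurebox.express passing v='-32/11', u_from='KiB', u_to='B', and observe -32768/11.
Calling stash.drop passing k='sax', which returns 1949-03-14.
I try stash.pull passing k='sloro', and observe bupaflu.
I run measurebox.express passing v='3', u_from='B', u_to='MB', yielding 3/1000000.
Invoking stash.drop passing k='sloro', — result: bupaflu.
I use measurebox.express passing v='-178', u_from='C', u_to='F': -1442/5.
Next I call stash.setk passing k='bisnoti', v='-727', and get nil.
Then chron.mhop passing n='8', giving 1930-11-04.
Next I call chron.mhop passing n='23', → 1932-10-04.
Calling stash.pull passing k='bisnoti': -727.
Now I run measurebox.express passing v='46', u_from='min', u_to='h', → 23/30.
I try measurebox.express passing v='-20/3', u_from='oz', u_to='kg', and see -45359237/240000000.


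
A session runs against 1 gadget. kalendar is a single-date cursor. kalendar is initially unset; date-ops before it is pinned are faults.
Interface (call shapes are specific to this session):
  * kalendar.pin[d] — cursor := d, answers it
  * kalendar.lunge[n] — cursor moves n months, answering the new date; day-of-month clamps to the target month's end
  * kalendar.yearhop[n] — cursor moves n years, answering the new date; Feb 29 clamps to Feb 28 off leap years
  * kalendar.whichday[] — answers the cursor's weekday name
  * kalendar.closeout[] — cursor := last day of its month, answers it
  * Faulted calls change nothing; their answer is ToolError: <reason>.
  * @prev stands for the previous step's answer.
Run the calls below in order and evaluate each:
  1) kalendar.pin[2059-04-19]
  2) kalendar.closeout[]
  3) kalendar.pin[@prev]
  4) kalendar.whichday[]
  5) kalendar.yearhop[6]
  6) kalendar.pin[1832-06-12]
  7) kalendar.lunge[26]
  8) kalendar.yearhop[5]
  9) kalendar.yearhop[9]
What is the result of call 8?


-> pin(d: 2059-04-19)
<- 2059-04-19
-> closeout()
<- 2059-04-30
-> pin(d: @prev)
<- 2059-04-30
-> whichday()
<- Wednesday
-> yearhop(n: 6)
<- 2065-04-30
-> pin(d: 1832-06-12)
<- 1832-06-12
-> lunge(n: 26)
<- 1834-08-12
-> yearhop(n: 5)
<- 1839-08-12
-> yearhop(n: 9)
<- 1848-08-12

Answer: 1839-08-12


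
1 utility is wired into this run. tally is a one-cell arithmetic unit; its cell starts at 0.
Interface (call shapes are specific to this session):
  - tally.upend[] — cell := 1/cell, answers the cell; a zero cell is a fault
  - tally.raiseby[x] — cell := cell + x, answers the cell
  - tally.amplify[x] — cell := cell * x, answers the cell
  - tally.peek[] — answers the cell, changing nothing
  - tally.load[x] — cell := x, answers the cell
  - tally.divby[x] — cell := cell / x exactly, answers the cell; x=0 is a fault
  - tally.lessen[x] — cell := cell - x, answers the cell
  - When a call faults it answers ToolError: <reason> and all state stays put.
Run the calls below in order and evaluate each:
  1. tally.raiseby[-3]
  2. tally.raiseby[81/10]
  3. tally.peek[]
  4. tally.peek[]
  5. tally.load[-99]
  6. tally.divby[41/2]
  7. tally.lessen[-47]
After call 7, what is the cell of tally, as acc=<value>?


→ tally.raiseby(x='-3')
← -3
→ tally.raiseby(x='81/10')
← 51/10
→ tally.peek()
← 51/10
→ tally.peek()
← 51/10
→ tally.load(x='-99')
← -99
→ tally.divby(x='41/2')
← -198/41
→ tally.lessen(x='-47')
← 1729/41

Answer: acc=1729/41


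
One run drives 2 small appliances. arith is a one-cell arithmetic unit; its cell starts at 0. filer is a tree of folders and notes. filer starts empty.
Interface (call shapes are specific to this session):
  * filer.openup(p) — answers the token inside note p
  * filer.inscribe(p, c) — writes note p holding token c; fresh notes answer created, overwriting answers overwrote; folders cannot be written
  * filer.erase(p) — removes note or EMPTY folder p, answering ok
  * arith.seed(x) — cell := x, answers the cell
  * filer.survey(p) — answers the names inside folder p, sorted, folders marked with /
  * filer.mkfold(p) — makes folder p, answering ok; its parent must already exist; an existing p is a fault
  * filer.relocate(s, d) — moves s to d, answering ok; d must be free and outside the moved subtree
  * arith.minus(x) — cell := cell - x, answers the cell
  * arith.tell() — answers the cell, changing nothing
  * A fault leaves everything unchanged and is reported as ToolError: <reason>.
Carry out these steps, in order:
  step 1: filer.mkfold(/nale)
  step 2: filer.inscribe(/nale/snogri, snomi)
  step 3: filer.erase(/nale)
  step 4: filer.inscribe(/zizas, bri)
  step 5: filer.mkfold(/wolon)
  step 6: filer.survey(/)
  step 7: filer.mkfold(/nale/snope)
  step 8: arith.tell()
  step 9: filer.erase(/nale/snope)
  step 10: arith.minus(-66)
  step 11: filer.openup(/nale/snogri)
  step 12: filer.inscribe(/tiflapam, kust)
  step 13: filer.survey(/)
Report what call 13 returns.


Answer: [nale/, tiflapam, wolon/, zizas]

Derivation:
# 1. filer.mkfold(/nale) ~> ok
# 2. filer.inscribe(/nale/snogri, snomi) ~> created
# 3. filer.erase(/nale) ~> ToolError: not empty
# 4. filer.inscribe(/zizas, bri) ~> created
# 5. filer.mkfold(/wolon) ~> ok
# 6. filer.survey(/) ~> [nale/, wolon/, zizas]
# 7. filer.mkfold(/nale/snope) ~> ok
# 8. arith.tell() ~> 0
# 9. filer.erase(/nale/snope) ~> ok
# 10. arith.minus(-66) ~> 66
# 11. filer.openup(/nale/snogri) ~> snomi
# 12. filer.inscribe(/tiflapam, kust) ~> created
# 13. filer.survey(/) ~> [nale/, tiflapam, wolon/, zizas]


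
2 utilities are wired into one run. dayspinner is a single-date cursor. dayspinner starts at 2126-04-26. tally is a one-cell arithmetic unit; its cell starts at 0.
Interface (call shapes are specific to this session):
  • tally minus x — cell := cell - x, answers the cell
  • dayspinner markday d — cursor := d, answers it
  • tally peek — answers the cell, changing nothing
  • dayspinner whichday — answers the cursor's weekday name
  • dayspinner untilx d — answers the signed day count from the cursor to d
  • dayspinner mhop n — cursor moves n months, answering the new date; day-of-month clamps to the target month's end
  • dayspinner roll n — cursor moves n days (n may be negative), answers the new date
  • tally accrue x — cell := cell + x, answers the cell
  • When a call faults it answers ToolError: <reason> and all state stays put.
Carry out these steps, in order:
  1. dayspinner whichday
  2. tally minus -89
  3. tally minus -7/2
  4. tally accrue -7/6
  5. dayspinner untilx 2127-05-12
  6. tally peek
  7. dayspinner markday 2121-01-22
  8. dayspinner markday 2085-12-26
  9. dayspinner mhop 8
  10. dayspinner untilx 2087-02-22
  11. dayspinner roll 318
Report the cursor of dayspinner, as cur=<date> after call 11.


Answer: cur=2087-07-10

Derivation:
==> dayspinner whichday()
<== Friday
==> tally minus(x=-89)
<== 89
==> tally minus(x=-7/2)
<== 185/2
==> tally accrue(x=-7/6)
<== 274/3
==> dayspinner untilx(d=2127-05-12)
<== 381
==> tally peek()
<== 274/3
==> dayspinner markday(d=2121-01-22)
<== 2121-01-22
==> dayspinner markday(d=2085-12-26)
<== 2085-12-26
==> dayspinner mhop(n=8)
<== 2086-08-26
==> dayspinner untilx(d=2087-02-22)
<== 180
==> dayspinner roll(n=318)
<== 2087-07-10


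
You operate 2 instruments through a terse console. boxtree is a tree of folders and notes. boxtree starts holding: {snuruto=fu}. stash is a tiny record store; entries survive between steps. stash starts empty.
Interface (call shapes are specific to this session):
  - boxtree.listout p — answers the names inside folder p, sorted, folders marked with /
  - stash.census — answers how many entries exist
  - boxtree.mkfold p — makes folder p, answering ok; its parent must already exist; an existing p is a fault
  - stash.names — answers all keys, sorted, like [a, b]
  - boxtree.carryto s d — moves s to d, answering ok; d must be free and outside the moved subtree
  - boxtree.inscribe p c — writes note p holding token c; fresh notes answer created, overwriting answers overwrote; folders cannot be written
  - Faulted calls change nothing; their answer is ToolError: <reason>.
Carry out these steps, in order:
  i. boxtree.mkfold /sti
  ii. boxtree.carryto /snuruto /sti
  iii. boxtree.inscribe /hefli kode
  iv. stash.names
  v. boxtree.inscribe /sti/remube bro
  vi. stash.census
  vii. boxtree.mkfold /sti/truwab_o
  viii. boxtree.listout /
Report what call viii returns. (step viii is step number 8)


Answer: [hefli, snuruto, sti/]

Derivation:
Step: boxtree.mkfold[p='/sti']
Result: ok
Step: boxtree.carryto[s='/snuruto'; d='/sti']
Result: ToolError: exists
Step: boxtree.inscribe[p='/hefli'; c='kode']
Result: created
Step: stash.names[]
Result: []
Step: boxtree.inscribe[p='/sti/remube'; c='bro']
Result: created
Step: stash.census[]
Result: 0
Step: boxtree.mkfold[p='/sti/truwab_o']
Result: ok
Step: boxtree.listout[p='/']
Result: [hefli, snuruto, sti/]


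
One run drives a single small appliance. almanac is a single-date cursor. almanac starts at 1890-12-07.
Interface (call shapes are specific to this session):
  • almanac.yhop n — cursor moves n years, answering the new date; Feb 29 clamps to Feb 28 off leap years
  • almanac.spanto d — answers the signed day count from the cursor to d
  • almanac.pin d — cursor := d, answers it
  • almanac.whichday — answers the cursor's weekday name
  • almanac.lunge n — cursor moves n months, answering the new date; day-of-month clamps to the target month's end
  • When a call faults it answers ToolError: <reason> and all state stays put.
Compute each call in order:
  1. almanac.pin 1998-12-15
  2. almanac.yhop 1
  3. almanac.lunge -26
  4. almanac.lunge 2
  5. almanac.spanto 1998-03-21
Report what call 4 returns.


> pin 1998-12-15
  1998-12-15
> yhop 1
  1999-12-15
> lunge -26
  1997-10-15
> lunge 2
  1997-12-15
> spanto 1998-03-21
  96

Answer: 1997-12-15


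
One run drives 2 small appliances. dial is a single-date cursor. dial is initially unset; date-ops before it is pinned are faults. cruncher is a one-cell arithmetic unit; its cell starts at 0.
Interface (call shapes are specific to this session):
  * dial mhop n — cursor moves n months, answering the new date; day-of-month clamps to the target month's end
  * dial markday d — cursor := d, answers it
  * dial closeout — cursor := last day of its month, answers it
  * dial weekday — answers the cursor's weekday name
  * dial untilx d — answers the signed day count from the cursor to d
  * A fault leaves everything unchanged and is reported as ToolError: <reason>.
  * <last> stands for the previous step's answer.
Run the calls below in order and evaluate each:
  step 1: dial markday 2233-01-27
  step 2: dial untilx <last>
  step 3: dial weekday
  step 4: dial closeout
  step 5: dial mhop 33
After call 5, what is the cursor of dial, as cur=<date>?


==> dial markday(d='2233-01-27')
<== 2233-01-27
==> dial untilx(d='<last>')
<== 0
==> dial weekday()
<== Sunday
==> dial closeout()
<== 2233-01-31
==> dial mhop(n='33')
<== 2235-10-31

Answer: cur=2235-10-31


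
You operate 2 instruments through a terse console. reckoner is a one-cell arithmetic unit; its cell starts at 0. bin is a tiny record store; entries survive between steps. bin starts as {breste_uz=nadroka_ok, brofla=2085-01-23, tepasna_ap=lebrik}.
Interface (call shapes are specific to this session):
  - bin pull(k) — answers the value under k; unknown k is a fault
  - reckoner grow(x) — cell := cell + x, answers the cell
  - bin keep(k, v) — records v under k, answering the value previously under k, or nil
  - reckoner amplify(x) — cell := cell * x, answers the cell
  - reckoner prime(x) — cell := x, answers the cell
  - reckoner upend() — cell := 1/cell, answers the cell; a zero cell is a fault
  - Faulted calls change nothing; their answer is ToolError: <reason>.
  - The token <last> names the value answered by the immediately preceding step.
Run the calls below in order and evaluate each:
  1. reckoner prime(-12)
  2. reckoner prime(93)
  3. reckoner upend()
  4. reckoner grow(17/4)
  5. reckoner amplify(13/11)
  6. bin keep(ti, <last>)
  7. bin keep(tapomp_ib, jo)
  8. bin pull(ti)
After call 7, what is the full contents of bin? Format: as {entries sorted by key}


~$ reckoner prime x→-12
= -12
~$ reckoner prime x→93
= 93
~$ reckoner upend
= 1/93
~$ reckoner grow x→17/4
= 1585/372
~$ reckoner amplify x→13/11
= 20605/4092
~$ bin keep k→ti v→<last>
= nil
~$ bin keep k→tapomp_ib v→jo
= nil
~$ bin pull k→ti
= 20605/4092

Answer: {breste_uz=nadroka_ok, brofla=2085-01-23, tapomp_ib=jo, tepasna_ap=lebrik, ti=20605/4092}


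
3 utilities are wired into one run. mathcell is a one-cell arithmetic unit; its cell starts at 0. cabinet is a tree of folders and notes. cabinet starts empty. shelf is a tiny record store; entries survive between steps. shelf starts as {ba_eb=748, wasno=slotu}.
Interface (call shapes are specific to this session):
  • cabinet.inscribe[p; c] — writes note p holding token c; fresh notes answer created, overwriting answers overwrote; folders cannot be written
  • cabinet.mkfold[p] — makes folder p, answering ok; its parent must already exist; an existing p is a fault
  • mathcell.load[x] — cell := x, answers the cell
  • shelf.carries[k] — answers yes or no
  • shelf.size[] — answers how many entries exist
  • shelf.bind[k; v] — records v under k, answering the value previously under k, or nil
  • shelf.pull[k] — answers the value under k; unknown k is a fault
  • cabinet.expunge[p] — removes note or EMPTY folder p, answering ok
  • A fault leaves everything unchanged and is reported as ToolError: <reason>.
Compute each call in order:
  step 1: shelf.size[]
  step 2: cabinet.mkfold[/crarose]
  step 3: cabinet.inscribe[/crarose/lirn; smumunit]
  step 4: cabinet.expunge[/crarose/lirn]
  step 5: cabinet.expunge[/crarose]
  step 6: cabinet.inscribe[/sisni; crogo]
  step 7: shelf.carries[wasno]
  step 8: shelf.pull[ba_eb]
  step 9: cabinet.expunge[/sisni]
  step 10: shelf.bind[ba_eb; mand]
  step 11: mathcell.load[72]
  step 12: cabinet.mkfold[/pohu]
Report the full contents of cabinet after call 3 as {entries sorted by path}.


# shelf.size() -> 2
# cabinet.mkfold(p='/crarose') -> ok
# cabinet.inscribe(p='/crarose/lirn', c='smumunit') -> created
# cabinet.expunge(p='/crarose/lirn') -> ok
# cabinet.expunge(p='/crarose') -> ok
# cabinet.inscribe(p='/sisni', c='crogo') -> created
# shelf.carries(k='wasno') -> yes
# shelf.pull(k='ba_eb') -> 748
# cabinet.expunge(p='/sisni') -> ok
# shelf.bind(k='ba_eb', v='mand') -> 748
# mathcell.load(x='72') -> 72
# cabinet.mkfold(p='/pohu') -> ok

Answer: {crarose/, crarose/lirn=smumunit}


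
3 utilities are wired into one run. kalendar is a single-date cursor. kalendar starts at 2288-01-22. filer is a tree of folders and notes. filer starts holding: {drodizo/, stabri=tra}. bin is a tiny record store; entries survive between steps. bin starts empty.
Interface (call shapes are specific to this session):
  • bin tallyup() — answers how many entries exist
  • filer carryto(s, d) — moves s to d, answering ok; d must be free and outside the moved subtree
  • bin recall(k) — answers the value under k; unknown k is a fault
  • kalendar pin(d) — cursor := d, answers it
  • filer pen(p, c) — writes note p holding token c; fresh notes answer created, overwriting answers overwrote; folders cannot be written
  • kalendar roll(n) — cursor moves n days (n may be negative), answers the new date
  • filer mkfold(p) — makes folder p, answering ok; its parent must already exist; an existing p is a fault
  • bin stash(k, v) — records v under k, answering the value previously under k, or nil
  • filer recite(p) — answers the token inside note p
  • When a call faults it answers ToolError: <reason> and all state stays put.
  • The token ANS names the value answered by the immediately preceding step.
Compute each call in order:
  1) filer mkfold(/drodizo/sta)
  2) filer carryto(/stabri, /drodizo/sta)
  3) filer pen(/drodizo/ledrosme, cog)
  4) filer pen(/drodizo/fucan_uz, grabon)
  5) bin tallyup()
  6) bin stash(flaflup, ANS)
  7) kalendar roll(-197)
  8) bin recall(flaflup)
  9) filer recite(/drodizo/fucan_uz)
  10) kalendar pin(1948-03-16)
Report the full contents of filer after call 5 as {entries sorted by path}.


;; 1. filer mkfold(p='/drodizo/sta') : ok
;; 2. filer carryto(s='/stabri', d='/drodizo/sta') : ToolError: exists
;; 3. filer pen(p='/drodizo/ledrosme', c='cog') : created
;; 4. filer pen(p='/drodizo/fucan_uz', c='grabon') : created
;; 5. bin tallyup() : 0
;; 6. bin stash(k='flaflup', v='ANS') : nil
;; 7. kalendar roll(n='-197') : 2287-07-09
;; 8. bin recall(k='flaflup') : 0
;; 9. filer recite(p='/drodizo/fucan_uz') : grabon
;; 10. kalendar pin(d='1948-03-16') : 1948-03-16

Answer: {drodizo/, drodizo/fucan_uz=grabon, drodizo/ledrosme=cog, drodizo/sta/, stabri=tra}
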